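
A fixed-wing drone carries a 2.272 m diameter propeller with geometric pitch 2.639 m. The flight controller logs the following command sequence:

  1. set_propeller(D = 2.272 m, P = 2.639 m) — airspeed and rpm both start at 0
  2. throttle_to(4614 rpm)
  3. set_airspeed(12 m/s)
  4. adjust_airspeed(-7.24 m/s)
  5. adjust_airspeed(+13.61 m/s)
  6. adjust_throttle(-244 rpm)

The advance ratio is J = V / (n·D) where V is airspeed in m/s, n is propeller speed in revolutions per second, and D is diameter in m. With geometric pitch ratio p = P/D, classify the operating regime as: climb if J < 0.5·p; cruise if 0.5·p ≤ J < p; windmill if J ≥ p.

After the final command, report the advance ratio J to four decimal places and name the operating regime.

J = 0.1110, regime = climb

set_propeller: D = 2.272 m, P = 2.639 m (p = P/D = 1.161532); state ← (V=0, rpm=0)
throttle_to(4614): rpm ← 4614
set_airspeed(12): V ← 12 m/s
adjust_airspeed(-7.24): V ← 12 -7.24 = 4.76 m/s
adjust_airspeed(+13.61): V ← 4.76 +13.61 = 18.37 m/s
adjust_throttle(-244): rpm ← 4614 -244 = 4370
final state: V = 18.37 m/s, rpm = 4370 → n = rpm/60 = 72.833333 rev/s
J = V / (n·D) = 18.37 / (72.833333 × 2.272) = 0.111012
regime bands: climb J<0.5808 | cruise [0.5808, 1.1615) | windmill J≥1.1615
J = 0.1110 → climb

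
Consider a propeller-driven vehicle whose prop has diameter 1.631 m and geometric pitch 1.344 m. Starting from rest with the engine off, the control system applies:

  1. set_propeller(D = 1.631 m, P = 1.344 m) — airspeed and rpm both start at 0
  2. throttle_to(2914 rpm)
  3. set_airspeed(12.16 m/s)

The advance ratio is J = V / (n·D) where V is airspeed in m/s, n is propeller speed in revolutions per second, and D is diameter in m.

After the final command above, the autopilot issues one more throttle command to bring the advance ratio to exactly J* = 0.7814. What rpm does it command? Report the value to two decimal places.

set_propeller: D = 1.631 m, P = 1.344 m (p = P/D = 0.824034); state ← (V=0, rpm=0)
throttle_to(2914): rpm ← 2914
set_airspeed(12.16): V ← 12.16 m/s
final state: V = 12.16 m/s, rpm = 2914 → n = rpm/60 = 48.566667 rev/s
target J* = 0.7814; solve J* = V/(n·D) for n: n = V/(J*·D) = 12.16/(0.7814 × 1.631) = 9.541270 rev/s
rpm = 60·n = 572.476228

rpm = 572.48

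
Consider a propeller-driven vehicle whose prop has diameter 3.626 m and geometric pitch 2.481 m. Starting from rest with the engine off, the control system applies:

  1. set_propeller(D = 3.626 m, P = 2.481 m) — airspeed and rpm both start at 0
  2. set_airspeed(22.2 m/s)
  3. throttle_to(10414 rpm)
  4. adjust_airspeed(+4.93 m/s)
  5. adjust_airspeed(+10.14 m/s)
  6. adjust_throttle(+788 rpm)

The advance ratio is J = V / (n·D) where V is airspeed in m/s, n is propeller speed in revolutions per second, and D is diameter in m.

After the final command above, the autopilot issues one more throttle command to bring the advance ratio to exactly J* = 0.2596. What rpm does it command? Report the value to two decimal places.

rpm = 2375.63

set_propeller: D = 3.626 m, P = 2.481 m (p = P/D = 0.684225); state ← (V=0, rpm=0)
set_airspeed(22.2): V ← 22.2 m/s
throttle_to(10414): rpm ← 10414
adjust_airspeed(+4.93): V ← 22.2 +4.93 = 27.13 m/s
adjust_airspeed(+10.14): V ← 27.13 +10.14 = 37.27 m/s
adjust_throttle(+788): rpm ← 10414 +788 = 11202
final state: V = 37.27 m/s, rpm = 11202 → n = rpm/60 = 186.700000 rev/s
target J* = 0.2596; solve J* = V/(n·D) for n: n = V/(J*·D) = 37.27/(0.2596 × 3.626) = 39.593774 rev/s
rpm = 60·n = 2375.626468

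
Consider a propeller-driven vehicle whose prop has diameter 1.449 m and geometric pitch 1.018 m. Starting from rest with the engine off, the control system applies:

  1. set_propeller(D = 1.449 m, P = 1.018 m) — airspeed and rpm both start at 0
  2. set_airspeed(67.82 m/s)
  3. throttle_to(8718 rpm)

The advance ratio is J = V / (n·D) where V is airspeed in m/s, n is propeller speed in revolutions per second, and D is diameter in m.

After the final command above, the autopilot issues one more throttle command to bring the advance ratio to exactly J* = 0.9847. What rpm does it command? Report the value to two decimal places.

rpm = 2851.92

set_propeller: D = 1.449 m, P = 1.018 m (p = P/D = 0.702553); state ← (V=0, rpm=0)
set_airspeed(67.82): V ← 67.82 m/s
throttle_to(8718): rpm ← 8718
final state: V = 67.82 m/s, rpm = 8718 → n = rpm/60 = 145.300000 rev/s
target J* = 0.9847; solve J* = V/(n·D) for n: n = V/(J*·D) = 67.82/(0.9847 × 1.449) = 47.531931 rev/s
rpm = 60·n = 2851.915887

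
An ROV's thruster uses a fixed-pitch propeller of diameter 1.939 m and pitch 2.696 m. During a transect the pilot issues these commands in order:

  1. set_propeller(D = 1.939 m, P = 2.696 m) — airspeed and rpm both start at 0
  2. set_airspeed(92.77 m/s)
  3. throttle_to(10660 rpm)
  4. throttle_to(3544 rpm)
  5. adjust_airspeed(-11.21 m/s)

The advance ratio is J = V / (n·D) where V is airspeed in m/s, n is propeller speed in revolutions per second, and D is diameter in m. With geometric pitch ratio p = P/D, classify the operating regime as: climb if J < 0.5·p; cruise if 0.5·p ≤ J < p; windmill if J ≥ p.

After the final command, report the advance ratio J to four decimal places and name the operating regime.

J = 0.7121, regime = cruise

set_propeller: D = 1.939 m, P = 2.696 m (p = P/D = 1.390407); state ← (V=0, rpm=0)
set_airspeed(92.77): V ← 92.77 m/s
throttle_to(10660): rpm ← 10660
throttle_to(3544): rpm ← 3544
adjust_airspeed(-11.21): V ← 92.77 -11.21 = 81.56 m/s
final state: V = 81.56 m/s, rpm = 3544 → n = rpm/60 = 59.066667 rev/s
J = V / (n·D) = 81.56 / (59.066667 × 1.939) = 0.712126
regime bands: climb J<0.6952 | cruise [0.6952, 1.3904) | windmill J≥1.3904
J = 0.7121 → cruise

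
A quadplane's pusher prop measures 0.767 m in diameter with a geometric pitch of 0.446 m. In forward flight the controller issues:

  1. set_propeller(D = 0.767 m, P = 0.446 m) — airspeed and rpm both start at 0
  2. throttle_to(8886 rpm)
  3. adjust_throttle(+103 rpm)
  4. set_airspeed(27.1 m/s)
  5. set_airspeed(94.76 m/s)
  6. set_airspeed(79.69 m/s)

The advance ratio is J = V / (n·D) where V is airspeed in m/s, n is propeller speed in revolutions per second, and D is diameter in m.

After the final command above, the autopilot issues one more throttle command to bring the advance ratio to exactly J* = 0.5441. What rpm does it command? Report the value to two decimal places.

set_propeller: D = 0.767 m, P = 0.446 m (p = P/D = 0.581486); state ← (V=0, rpm=0)
throttle_to(8886): rpm ← 8886
adjust_throttle(+103): rpm ← 8886 +103 = 8989
set_airspeed(27.1): V ← 27.1 m/s
set_airspeed(94.76): V ← 94.76 m/s
set_airspeed(79.69): V ← 79.69 m/s
final state: V = 79.69 m/s, rpm = 8989 → n = rpm/60 = 149.816667 rev/s
target J* = 0.5441; solve J* = V/(n·D) for n: n = V/(J*·D) = 79.69/(0.5441 × 0.767) = 190.954429 rev/s
rpm = 60·n = 11457.265769

rpm = 11457.27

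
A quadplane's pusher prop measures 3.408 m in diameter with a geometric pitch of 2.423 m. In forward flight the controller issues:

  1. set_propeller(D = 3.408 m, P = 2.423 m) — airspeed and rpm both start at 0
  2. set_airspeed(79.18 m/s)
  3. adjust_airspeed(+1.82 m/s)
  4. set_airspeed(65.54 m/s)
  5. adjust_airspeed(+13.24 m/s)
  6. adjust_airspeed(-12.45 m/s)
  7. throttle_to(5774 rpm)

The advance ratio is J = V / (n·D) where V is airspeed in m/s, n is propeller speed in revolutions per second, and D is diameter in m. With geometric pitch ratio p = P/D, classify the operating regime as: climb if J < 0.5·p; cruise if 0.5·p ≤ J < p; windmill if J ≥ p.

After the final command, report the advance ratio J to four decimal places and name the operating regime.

J = 0.2022, regime = climb

set_propeller: D = 3.408 m, P = 2.423 m (p = P/D = 0.710974); state ← (V=0, rpm=0)
set_airspeed(79.18): V ← 79.18 m/s
adjust_airspeed(+1.82): V ← 79.18 +1.82 = 81 m/s
set_airspeed(65.54): V ← 65.54 m/s
adjust_airspeed(+13.24): V ← 65.54 +13.24 = 78.78 m/s
adjust_airspeed(-12.45): V ← 78.78 -12.45 = 66.33 m/s
throttle_to(5774): rpm ← 5774
final state: V = 66.33 m/s, rpm = 5774 → n = rpm/60 = 96.233333 rev/s
J = V / (n·D) = 66.33 / (96.233333 × 3.408) = 0.202248
regime bands: climb J<0.3555 | cruise [0.3555, 0.7110) | windmill J≥0.7110
J = 0.2022 → climb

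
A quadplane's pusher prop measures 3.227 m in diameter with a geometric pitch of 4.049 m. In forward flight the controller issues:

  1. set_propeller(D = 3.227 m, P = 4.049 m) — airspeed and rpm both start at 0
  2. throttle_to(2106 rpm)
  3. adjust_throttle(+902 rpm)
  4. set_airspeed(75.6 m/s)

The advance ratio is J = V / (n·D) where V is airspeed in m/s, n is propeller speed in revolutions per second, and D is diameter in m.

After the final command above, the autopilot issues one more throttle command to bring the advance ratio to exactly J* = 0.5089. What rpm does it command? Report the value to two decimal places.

set_propeller: D = 3.227 m, P = 4.049 m (p = P/D = 1.254726); state ← (V=0, rpm=0)
throttle_to(2106): rpm ← 2106
adjust_throttle(+902): rpm ← 2106 +902 = 3008
set_airspeed(75.6): V ← 75.6 m/s
final state: V = 75.6 m/s, rpm = 3008 → n = rpm/60 = 50.133333 rev/s
target J* = 0.5089; solve J* = V/(n·D) for n: n = V/(J*·D) = 75.6/(0.5089 × 3.227) = 46.035237 rev/s
rpm = 60·n = 2762.114194

rpm = 2762.11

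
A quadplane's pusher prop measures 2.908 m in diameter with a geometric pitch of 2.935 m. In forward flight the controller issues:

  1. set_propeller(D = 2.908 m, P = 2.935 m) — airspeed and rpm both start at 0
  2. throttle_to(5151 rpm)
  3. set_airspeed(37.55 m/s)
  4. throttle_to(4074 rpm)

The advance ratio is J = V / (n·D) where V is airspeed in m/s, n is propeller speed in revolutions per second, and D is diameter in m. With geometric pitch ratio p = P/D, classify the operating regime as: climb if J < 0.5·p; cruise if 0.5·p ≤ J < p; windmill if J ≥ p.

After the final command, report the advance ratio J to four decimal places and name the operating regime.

set_propeller: D = 2.908 m, P = 2.935 m (p = P/D = 1.009285); state ← (V=0, rpm=0)
throttle_to(5151): rpm ← 5151
set_airspeed(37.55): V ← 37.55 m/s
throttle_to(4074): rpm ← 4074
final state: V = 37.55 m/s, rpm = 4074 → n = rpm/60 = 67.900000 rev/s
J = V / (n·D) = 37.55 / (67.900000 × 2.908) = 0.190172
regime bands: climb J<0.5046 | cruise [0.5046, 1.0093) | windmill J≥1.0093
J = 0.1902 → climb

J = 0.1902, regime = climb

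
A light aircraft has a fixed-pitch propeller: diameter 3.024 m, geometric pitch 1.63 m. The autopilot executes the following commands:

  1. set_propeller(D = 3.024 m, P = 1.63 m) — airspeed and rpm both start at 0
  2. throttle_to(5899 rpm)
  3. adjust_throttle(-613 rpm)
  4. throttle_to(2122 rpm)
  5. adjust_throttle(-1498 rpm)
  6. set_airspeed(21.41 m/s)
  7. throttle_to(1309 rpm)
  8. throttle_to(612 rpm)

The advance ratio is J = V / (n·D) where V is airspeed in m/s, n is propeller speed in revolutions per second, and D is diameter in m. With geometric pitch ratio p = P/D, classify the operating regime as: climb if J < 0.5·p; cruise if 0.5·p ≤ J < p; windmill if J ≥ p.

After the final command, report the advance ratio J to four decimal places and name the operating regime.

set_propeller: D = 3.024 m, P = 1.63 m (p = P/D = 0.539021); state ← (V=0, rpm=0)
throttle_to(5899): rpm ← 5899
adjust_throttle(-613): rpm ← 5899 -613 = 5286
throttle_to(2122): rpm ← 2122
adjust_throttle(-1498): rpm ← 2122 -1498 = 624
set_airspeed(21.41): V ← 21.41 m/s
throttle_to(1309): rpm ← 1309
throttle_to(612): rpm ← 612
final state: V = 21.41 m/s, rpm = 612 → n = rpm/60 = 10.200000 rev/s
J = V / (n·D) = 21.41 / (10.200000 × 3.024) = 0.694120
regime bands: climb J<0.2695 | cruise [0.2695, 0.5390) | windmill J≥0.5390
J = 0.6941 → windmill

J = 0.6941, regime = windmill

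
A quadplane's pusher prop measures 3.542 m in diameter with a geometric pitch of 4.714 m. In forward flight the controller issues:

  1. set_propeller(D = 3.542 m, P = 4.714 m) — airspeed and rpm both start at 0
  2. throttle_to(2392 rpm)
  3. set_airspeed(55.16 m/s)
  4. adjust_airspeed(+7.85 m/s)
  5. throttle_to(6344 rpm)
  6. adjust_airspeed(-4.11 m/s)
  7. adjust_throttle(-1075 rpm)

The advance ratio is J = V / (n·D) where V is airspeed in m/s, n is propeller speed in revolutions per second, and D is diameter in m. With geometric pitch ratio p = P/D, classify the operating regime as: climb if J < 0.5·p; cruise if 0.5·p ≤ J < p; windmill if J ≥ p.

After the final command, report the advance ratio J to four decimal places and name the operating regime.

J = 0.1894, regime = climb

set_propeller: D = 3.542 m, P = 4.714 m (p = P/D = 1.330887); state ← (V=0, rpm=0)
throttle_to(2392): rpm ← 2392
set_airspeed(55.16): V ← 55.16 m/s
adjust_airspeed(+7.85): V ← 55.16 +7.85 = 63.01 m/s
throttle_to(6344): rpm ← 6344
adjust_airspeed(-4.11): V ← 63.01 -4.11 = 58.9 m/s
adjust_throttle(-1075): rpm ← 6344 -1075 = 5269
final state: V = 58.9 m/s, rpm = 5269 → n = rpm/60 = 87.816667 rev/s
J = V / (n·D) = 58.9 / (87.816667 × 3.542) = 0.189361
regime bands: climb J<0.6654 | cruise [0.6654, 1.3309) | windmill J≥1.3309
J = 0.1894 → climb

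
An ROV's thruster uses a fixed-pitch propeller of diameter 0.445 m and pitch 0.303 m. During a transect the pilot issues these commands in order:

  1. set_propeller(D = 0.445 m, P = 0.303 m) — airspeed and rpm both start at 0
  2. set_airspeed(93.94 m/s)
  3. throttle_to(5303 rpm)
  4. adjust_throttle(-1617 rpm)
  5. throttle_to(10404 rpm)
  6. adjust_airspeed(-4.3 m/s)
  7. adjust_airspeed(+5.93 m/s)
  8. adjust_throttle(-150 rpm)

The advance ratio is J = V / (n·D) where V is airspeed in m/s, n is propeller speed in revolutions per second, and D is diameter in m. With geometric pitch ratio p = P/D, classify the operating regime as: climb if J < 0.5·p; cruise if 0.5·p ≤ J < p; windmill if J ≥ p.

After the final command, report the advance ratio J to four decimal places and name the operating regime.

J = 1.2567, regime = windmill

set_propeller: D = 0.445 m, P = 0.303 m (p = P/D = 0.680899); state ← (V=0, rpm=0)
set_airspeed(93.94): V ← 93.94 m/s
throttle_to(5303): rpm ← 5303
adjust_throttle(-1617): rpm ← 5303 -1617 = 3686
throttle_to(10404): rpm ← 10404
adjust_airspeed(-4.3): V ← 93.94 -4.3 = 89.64 m/s
adjust_airspeed(+5.93): V ← 89.64 +5.93 = 95.57 m/s
adjust_throttle(-150): rpm ← 10404 -150 = 10254
final state: V = 95.57 m/s, rpm = 10254 → n = rpm/60 = 170.900000 rev/s
J = V / (n·D) = 95.57 / (170.900000 × 0.445) = 1.256665
regime bands: climb J<0.3404 | cruise [0.3404, 0.6809) | windmill J≥0.6809
J = 1.2567 → windmill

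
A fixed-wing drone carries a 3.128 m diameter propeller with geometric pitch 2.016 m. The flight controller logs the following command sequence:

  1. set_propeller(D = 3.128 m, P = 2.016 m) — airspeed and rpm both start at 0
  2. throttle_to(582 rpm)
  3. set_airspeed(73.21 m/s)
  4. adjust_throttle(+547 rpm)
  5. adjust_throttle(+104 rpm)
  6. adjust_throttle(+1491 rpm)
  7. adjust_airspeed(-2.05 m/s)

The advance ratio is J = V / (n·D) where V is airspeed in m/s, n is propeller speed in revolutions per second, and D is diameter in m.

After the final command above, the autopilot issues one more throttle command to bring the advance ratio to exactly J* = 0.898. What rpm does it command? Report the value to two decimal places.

rpm = 1520.00

set_propeller: D = 3.128 m, P = 2.016 m (p = P/D = 0.644501); state ← (V=0, rpm=0)
throttle_to(582): rpm ← 582
set_airspeed(73.21): V ← 73.21 m/s
adjust_throttle(+547): rpm ← 582 +547 = 1129
adjust_throttle(+104): rpm ← 1129 +104 = 1233
adjust_throttle(+1491): rpm ← 1233 +1491 = 2724
adjust_airspeed(-2.05): V ← 73.21 -2.05 = 71.16 m/s
final state: V = 71.16 m/s, rpm = 2724 → n = rpm/60 = 45.400000 rev/s
target J* = 0.898; solve J* = V/(n·D) for n: n = V/(J*·D) = 71.16/(0.898 × 3.128) = 25.333364 rev/s
rpm = 60·n = 1520.001823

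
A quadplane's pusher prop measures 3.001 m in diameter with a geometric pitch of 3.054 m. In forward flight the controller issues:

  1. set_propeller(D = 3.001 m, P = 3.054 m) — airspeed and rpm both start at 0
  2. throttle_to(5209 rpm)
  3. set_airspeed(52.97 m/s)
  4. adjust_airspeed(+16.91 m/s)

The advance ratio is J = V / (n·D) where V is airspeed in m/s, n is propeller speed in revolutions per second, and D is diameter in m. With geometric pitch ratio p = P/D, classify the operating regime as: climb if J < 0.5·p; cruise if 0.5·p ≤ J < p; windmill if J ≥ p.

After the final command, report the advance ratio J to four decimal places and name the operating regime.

set_propeller: D = 3.001 m, P = 3.054 m (p = P/D = 1.017661); state ← (V=0, rpm=0)
throttle_to(5209): rpm ← 5209
set_airspeed(52.97): V ← 52.97 m/s
adjust_airspeed(+16.91): V ← 52.97 +16.91 = 69.88 m/s
final state: V = 69.88 m/s, rpm = 5209 → n = rpm/60 = 86.816667 rev/s
J = V / (n·D) = 69.88 / (86.816667 × 3.001) = 0.268215
regime bands: climb J<0.5088 | cruise [0.5088, 1.0177) | windmill J≥1.0177
J = 0.2682 → climb

J = 0.2682, regime = climb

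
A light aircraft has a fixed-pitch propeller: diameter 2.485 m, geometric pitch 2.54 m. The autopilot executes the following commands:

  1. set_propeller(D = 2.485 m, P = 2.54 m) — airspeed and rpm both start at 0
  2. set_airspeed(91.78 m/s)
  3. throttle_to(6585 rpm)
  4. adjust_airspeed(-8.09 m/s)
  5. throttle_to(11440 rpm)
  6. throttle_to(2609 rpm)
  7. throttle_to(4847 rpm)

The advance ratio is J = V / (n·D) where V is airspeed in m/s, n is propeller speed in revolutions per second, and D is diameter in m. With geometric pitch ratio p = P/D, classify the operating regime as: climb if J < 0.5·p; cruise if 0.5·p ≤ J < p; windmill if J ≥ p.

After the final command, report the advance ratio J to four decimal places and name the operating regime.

J = 0.4169, regime = climb

set_propeller: D = 2.485 m, P = 2.54 m (p = P/D = 1.022133); state ← (V=0, rpm=0)
set_airspeed(91.78): V ← 91.78 m/s
throttle_to(6585): rpm ← 6585
adjust_airspeed(-8.09): V ← 91.78 -8.09 = 83.69 m/s
throttle_to(11440): rpm ← 11440
throttle_to(2609): rpm ← 2609
throttle_to(4847): rpm ← 4847
final state: V = 83.69 m/s, rpm = 4847 → n = rpm/60 = 80.783333 rev/s
J = V / (n·D) = 83.69 / (80.783333 × 2.485) = 0.416894
regime bands: climb J<0.5111 | cruise [0.5111, 1.0221) | windmill J≥1.0221
J = 0.4169 → climb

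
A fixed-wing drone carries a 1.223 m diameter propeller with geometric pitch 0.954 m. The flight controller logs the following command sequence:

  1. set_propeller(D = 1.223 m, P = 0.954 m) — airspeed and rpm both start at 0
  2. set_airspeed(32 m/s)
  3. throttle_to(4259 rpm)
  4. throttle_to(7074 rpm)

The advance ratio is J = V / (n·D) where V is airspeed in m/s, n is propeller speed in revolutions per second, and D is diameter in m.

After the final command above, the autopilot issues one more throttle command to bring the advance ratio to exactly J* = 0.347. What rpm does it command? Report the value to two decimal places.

rpm = 4524.24

set_propeller: D = 1.223 m, P = 0.954 m (p = P/D = 0.780049); state ← (V=0, rpm=0)
set_airspeed(32): V ← 32 m/s
throttle_to(4259): rpm ← 4259
throttle_to(7074): rpm ← 7074
final state: V = 32 m/s, rpm = 7074 → n = rpm/60 = 117.900000 rev/s
target J* = 0.347; solve J* = V/(n·D) for n: n = V/(J*·D) = 32/(0.347 × 1.223) = 75.403941 rev/s
rpm = 60·n = 4524.236476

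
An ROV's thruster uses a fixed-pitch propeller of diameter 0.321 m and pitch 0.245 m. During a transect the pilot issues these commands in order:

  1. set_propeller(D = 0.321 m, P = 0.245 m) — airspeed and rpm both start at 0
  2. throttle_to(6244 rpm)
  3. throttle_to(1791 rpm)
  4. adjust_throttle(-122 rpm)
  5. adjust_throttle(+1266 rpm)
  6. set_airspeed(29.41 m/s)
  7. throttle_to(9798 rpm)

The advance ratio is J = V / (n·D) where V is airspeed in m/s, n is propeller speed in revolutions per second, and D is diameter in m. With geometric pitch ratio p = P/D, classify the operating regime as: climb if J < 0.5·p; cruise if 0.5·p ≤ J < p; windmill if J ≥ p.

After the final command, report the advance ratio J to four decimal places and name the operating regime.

set_propeller: D = 0.321 m, P = 0.245 m (p = P/D = 0.763240); state ← (V=0, rpm=0)
throttle_to(6244): rpm ← 6244
throttle_to(1791): rpm ← 1791
adjust_throttle(-122): rpm ← 1791 -122 = 1669
adjust_throttle(+1266): rpm ← 1669 +1266 = 2935
set_airspeed(29.41): V ← 29.41 m/s
throttle_to(9798): rpm ← 9798
final state: V = 29.41 m/s, rpm = 9798 → n = rpm/60 = 163.300000 rev/s
J = V / (n·D) = 29.41 / (163.300000 × 0.321) = 0.561053
regime bands: climb J<0.3816 | cruise [0.3816, 0.7632) | windmill J≥0.7632
J = 0.5611 → cruise

J = 0.5611, regime = cruise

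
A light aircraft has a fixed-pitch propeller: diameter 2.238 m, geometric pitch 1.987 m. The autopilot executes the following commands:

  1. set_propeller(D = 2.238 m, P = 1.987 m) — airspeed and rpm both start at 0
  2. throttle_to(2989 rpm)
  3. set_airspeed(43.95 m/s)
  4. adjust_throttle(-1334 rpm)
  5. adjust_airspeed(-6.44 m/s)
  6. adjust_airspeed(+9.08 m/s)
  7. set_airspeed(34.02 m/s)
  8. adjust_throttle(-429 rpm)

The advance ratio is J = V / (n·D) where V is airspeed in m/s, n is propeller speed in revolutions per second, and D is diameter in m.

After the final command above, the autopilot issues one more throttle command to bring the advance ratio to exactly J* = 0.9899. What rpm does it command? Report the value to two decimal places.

rpm = 921.37

set_propeller: D = 2.238 m, P = 1.987 m (p = P/D = 0.887846); state ← (V=0, rpm=0)
throttle_to(2989): rpm ← 2989
set_airspeed(43.95): V ← 43.95 m/s
adjust_throttle(-1334): rpm ← 2989 -1334 = 1655
adjust_airspeed(-6.44): V ← 43.95 -6.44 = 37.51 m/s
adjust_airspeed(+9.08): V ← 37.51 +9.08 = 46.59 m/s
set_airspeed(34.02): V ← 34.02 m/s
adjust_throttle(-429): rpm ← 1655 -429 = 1226
final state: V = 34.02 m/s, rpm = 1226 → n = rpm/60 = 20.433333 rev/s
target J* = 0.9899; solve J* = V/(n·D) for n: n = V/(J*·D) = 34.02/(0.9899 × 2.238) = 15.356170 rev/s
rpm = 60·n = 921.370182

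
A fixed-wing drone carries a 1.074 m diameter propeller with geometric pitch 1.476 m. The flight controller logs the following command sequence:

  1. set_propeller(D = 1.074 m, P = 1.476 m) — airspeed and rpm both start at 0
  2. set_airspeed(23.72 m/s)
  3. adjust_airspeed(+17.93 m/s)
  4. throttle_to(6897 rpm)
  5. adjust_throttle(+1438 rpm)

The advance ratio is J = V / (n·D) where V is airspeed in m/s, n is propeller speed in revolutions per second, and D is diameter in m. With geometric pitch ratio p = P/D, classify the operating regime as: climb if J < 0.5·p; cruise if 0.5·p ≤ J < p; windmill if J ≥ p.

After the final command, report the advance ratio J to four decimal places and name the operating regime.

J = 0.2792, regime = climb

set_propeller: D = 1.074 m, P = 1.476 m (p = P/D = 1.374302); state ← (V=0, rpm=0)
set_airspeed(23.72): V ← 23.72 m/s
adjust_airspeed(+17.93): V ← 23.72 +17.93 = 41.65 m/s
throttle_to(6897): rpm ← 6897
adjust_throttle(+1438): rpm ← 6897 +1438 = 8335
final state: V = 41.65 m/s, rpm = 8335 → n = rpm/60 = 138.916667 rev/s
J = V / (n·D) = 41.65 / (138.916667 × 1.074) = 0.279162
regime bands: climb J<0.6872 | cruise [0.6872, 1.3743) | windmill J≥1.3743
J = 0.2792 → climb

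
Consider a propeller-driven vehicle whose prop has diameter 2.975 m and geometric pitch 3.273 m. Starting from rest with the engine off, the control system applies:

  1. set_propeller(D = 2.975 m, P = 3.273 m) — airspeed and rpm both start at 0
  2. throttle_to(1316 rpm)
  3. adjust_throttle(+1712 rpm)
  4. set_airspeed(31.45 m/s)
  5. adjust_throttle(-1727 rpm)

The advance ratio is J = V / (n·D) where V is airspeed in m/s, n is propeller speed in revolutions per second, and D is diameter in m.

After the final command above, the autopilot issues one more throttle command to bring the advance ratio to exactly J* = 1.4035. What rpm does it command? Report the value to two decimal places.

rpm = 451.93

set_propeller: D = 2.975 m, P = 3.273 m (p = P/D = 1.100168); state ← (V=0, rpm=0)
throttle_to(1316): rpm ← 1316
adjust_throttle(+1712): rpm ← 1316 +1712 = 3028
set_airspeed(31.45): V ← 31.45 m/s
adjust_throttle(-1727): rpm ← 3028 -1727 = 1301
final state: V = 31.45 m/s, rpm = 1301 → n = rpm/60 = 21.683333 rev/s
target J* = 1.4035; solve J* = V/(n·D) for n: n = V/(J*·D) = 31.45/(1.4035 × 2.975) = 7.532190 rev/s
rpm = 60·n = 451.931396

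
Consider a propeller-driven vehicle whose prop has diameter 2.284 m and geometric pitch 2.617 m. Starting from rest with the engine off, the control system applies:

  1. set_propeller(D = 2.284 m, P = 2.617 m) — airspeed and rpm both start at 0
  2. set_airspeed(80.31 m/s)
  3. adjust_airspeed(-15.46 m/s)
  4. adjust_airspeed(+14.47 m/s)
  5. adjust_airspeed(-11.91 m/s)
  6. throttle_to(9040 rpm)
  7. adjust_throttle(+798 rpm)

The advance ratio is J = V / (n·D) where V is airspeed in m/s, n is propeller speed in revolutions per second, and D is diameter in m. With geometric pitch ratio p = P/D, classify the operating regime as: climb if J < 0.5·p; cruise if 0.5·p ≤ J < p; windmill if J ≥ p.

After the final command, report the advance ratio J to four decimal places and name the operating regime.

J = 0.1800, regime = climb

set_propeller: D = 2.284 m, P = 2.617 m (p = P/D = 1.145797); state ← (V=0, rpm=0)
set_airspeed(80.31): V ← 80.31 m/s
adjust_airspeed(-15.46): V ← 80.31 -15.46 = 64.85 m/s
adjust_airspeed(+14.47): V ← 64.85 +14.47 = 79.32 m/s
adjust_airspeed(-11.91): V ← 79.32 -11.91 = 67.41 m/s
throttle_to(9040): rpm ← 9040
adjust_throttle(+798): rpm ← 9040 +798 = 9838
final state: V = 67.41 m/s, rpm = 9838 → n = rpm/60 = 163.966667 rev/s
J = V / (n·D) = 67.41 / (163.966667 × 2.284) = 0.180000
regime bands: climb J<0.5729 | cruise [0.5729, 1.1458) | windmill J≥1.1458
J = 0.1800 → climb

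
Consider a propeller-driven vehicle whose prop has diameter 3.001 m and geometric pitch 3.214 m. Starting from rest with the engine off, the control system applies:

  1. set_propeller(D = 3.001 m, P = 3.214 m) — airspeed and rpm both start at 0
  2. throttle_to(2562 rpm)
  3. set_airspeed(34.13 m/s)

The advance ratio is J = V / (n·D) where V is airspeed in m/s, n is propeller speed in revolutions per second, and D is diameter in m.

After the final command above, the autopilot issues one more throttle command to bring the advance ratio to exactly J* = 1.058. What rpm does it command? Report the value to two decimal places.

rpm = 644.96

set_propeller: D = 3.001 m, P = 3.214 m (p = P/D = 1.070976); state ← (V=0, rpm=0)
throttle_to(2562): rpm ← 2562
set_airspeed(34.13): V ← 34.13 m/s
final state: V = 34.13 m/s, rpm = 2562 → n = rpm/60 = 42.700000 rev/s
target J* = 1.058; solve J* = V/(n·D) for n: n = V/(J*·D) = 34.13/(1.058 × 3.001) = 10.749410 rev/s
rpm = 60·n = 644.964596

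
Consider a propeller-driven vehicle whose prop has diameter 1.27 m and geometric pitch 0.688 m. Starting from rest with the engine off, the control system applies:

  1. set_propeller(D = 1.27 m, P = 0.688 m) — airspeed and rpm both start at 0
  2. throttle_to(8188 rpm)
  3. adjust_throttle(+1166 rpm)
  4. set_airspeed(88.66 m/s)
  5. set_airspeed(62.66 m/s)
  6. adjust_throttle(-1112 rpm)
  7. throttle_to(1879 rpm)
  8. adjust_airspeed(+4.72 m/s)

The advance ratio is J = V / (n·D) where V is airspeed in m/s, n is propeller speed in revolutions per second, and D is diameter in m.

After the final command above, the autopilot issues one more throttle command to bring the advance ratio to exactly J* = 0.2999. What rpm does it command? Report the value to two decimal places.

set_propeller: D = 1.27 m, P = 0.688 m (p = P/D = 0.541732); state ← (V=0, rpm=0)
throttle_to(8188): rpm ← 8188
adjust_throttle(+1166): rpm ← 8188 +1166 = 9354
set_airspeed(88.66): V ← 88.66 m/s
set_airspeed(62.66): V ← 62.66 m/s
adjust_throttle(-1112): rpm ← 9354 -1112 = 8242
throttle_to(1879): rpm ← 1879
adjust_airspeed(+4.72): V ← 62.66 +4.72 = 67.38 m/s
final state: V = 67.38 m/s, rpm = 1879 → n = rpm/60 = 31.316667 rev/s
target J* = 0.2999; solve J* = V/(n·D) for n: n = V/(J*·D) = 67.38/(0.2999 × 1.27) = 176.909363 rev/s
rpm = 60·n = 10614.561809

rpm = 10614.56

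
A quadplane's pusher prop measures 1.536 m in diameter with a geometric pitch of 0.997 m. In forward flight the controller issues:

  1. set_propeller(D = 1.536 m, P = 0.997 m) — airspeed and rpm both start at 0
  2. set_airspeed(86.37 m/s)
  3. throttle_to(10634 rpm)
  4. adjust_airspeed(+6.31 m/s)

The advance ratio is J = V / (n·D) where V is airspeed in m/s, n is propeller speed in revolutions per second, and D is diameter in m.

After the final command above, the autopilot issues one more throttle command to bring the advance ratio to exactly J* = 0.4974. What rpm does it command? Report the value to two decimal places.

set_propeller: D = 1.536 m, P = 0.997 m (p = P/D = 0.649089); state ← (V=0, rpm=0)
set_airspeed(86.37): V ← 86.37 m/s
throttle_to(10634): rpm ← 10634
adjust_airspeed(+6.31): V ← 86.37 +6.31 = 92.68 m/s
final state: V = 92.68 m/s, rpm = 10634 → n = rpm/60 = 177.233333 rev/s
target J* = 0.4974; solve J* = V/(n·D) for n: n = V/(J*·D) = 92.68/(0.4974 × 1.536) = 121.307884 rev/s
rpm = 60·n = 7278.473060

rpm = 7278.47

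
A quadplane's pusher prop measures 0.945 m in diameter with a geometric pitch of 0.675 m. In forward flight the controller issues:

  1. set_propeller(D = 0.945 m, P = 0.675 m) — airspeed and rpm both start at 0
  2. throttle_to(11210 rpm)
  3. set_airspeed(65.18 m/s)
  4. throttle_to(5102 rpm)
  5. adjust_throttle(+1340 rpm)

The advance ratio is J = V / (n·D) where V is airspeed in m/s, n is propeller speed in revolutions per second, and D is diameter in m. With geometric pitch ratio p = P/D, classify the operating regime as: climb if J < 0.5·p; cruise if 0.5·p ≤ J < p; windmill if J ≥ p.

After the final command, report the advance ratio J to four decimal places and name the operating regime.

set_propeller: D = 0.945 m, P = 0.675 m (p = P/D = 0.714286); state ← (V=0, rpm=0)
throttle_to(11210): rpm ← 11210
set_airspeed(65.18): V ← 65.18 m/s
throttle_to(5102): rpm ← 5102
adjust_throttle(+1340): rpm ← 5102 +1340 = 6442
final state: V = 65.18 m/s, rpm = 6442 → n = rpm/60 = 107.366667 rev/s
J = V / (n·D) = 65.18 / (107.366667 × 0.945) = 0.642411
regime bands: climb J<0.3571 | cruise [0.3571, 0.7143) | windmill J≥0.7143
J = 0.6424 → cruise

J = 0.6424, regime = cruise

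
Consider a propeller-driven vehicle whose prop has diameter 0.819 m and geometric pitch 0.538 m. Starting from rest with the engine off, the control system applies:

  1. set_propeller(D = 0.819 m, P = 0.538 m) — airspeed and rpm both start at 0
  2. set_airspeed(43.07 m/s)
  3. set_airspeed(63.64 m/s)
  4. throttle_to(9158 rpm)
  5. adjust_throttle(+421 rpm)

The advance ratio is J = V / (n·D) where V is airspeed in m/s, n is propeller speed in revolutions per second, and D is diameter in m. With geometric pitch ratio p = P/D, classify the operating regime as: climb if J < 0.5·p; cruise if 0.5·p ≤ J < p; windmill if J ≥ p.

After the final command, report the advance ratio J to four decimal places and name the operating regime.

set_propeller: D = 0.819 m, P = 0.538 m (p = P/D = 0.656899); state ← (V=0, rpm=0)
set_airspeed(43.07): V ← 43.07 m/s
set_airspeed(63.64): V ← 63.64 m/s
throttle_to(9158): rpm ← 9158
adjust_throttle(+421): rpm ← 9158 +421 = 9579
final state: V = 63.64 m/s, rpm = 9579 → n = rpm/60 = 159.650000 rev/s
J = V / (n·D) = 63.64 / (159.650000 × 0.819) = 0.486718
regime bands: climb J<0.3284 | cruise [0.3284, 0.6569) | windmill J≥0.6569
J = 0.4867 → cruise

J = 0.4867, regime = cruise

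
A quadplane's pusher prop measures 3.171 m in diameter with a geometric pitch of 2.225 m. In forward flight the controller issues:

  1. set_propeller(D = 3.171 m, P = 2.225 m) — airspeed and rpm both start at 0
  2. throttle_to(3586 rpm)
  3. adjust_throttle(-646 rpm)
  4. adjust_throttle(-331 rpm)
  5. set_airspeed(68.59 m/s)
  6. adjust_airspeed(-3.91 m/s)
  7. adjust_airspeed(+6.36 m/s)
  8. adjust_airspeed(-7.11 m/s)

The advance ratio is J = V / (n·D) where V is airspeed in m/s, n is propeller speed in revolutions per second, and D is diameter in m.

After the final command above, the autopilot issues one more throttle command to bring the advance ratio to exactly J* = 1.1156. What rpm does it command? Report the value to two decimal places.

rpm = 1084.30

set_propeller: D = 3.171 m, P = 2.225 m (p = P/D = 0.701671); state ← (V=0, rpm=0)
throttle_to(3586): rpm ← 3586
adjust_throttle(-646): rpm ← 3586 -646 = 2940
adjust_throttle(-331): rpm ← 2940 -331 = 2609
set_airspeed(68.59): V ← 68.59 m/s
adjust_airspeed(-3.91): V ← 68.59 -3.91 = 64.68 m/s
adjust_airspeed(+6.36): V ← 64.68 +6.36 = 71.04 m/s
adjust_airspeed(-7.11): V ← 71.04 -7.11 = 63.93 m/s
final state: V = 63.93 m/s, rpm = 2609 → n = rpm/60 = 43.483333 rev/s
target J* = 1.1156; solve J* = V/(n·D) for n: n = V/(J*·D) = 63.93/(1.1156 × 3.171) = 18.071739 rev/s
rpm = 60·n = 1084.304368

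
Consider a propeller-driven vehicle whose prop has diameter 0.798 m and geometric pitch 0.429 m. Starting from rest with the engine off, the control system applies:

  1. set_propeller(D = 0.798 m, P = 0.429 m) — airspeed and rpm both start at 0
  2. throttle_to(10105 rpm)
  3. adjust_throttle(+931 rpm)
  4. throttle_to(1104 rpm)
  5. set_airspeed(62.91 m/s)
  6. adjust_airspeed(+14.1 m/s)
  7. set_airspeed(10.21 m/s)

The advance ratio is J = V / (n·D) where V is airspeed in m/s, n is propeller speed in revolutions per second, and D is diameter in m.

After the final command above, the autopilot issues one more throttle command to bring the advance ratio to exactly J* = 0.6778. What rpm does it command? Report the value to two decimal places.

set_propeller: D = 0.798 m, P = 0.429 m (p = P/D = 0.537594); state ← (V=0, rpm=0)
throttle_to(10105): rpm ← 10105
adjust_throttle(+931): rpm ← 10105 +931 = 11036
throttle_to(1104): rpm ← 1104
set_airspeed(62.91): V ← 62.91 m/s
adjust_airspeed(+14.1): V ← 62.91 +14.1 = 77.01 m/s
set_airspeed(10.21): V ← 10.21 m/s
final state: V = 10.21 m/s, rpm = 1104 → n = rpm/60 = 18.400000 rev/s
target J* = 0.6778; solve J* = V/(n·D) for n: n = V/(J*·D) = 10.21/(0.6778 × 0.798) = 18.876492 rev/s
rpm = 60·n = 1132.589515

rpm = 1132.59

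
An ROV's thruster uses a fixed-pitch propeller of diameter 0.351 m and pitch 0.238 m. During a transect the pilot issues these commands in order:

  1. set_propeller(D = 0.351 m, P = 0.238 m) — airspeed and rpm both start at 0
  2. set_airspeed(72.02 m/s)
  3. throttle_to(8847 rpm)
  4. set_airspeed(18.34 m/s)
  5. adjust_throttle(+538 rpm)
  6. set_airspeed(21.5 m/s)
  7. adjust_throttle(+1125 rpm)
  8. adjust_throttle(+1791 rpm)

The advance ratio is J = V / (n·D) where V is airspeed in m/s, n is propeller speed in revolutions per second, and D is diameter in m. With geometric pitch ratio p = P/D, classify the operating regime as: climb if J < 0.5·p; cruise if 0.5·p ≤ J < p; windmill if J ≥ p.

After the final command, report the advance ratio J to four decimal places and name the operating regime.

J = 0.2988, regime = climb

set_propeller: D = 0.351 m, P = 0.238 m (p = P/D = 0.678063); state ← (V=0, rpm=0)
set_airspeed(72.02): V ← 72.02 m/s
throttle_to(8847): rpm ← 8847
set_airspeed(18.34): V ← 18.34 m/s
adjust_throttle(+538): rpm ← 8847 +538 = 9385
set_airspeed(21.5): V ← 21.5 m/s
adjust_throttle(+1125): rpm ← 9385 +1125 = 10510
adjust_throttle(+1791): rpm ← 10510 +1791 = 12301
final state: V = 21.5 m/s, rpm = 12301 → n = rpm/60 = 205.016667 rev/s
J = V / (n·D) = 21.5 / (205.016667 × 0.351) = 0.298774
regime bands: climb J<0.3390 | cruise [0.3390, 0.6781) | windmill J≥0.6781
J = 0.2988 → climb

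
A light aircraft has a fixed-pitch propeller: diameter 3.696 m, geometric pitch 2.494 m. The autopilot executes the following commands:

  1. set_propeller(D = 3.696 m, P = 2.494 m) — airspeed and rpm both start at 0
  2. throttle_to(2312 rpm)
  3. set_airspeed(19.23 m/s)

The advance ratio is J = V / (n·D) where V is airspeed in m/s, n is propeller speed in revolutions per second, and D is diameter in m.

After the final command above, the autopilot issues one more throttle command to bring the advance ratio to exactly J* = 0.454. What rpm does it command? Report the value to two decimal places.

rpm = 687.61

set_propeller: D = 3.696 m, P = 2.494 m (p = P/D = 0.674784); state ← (V=0, rpm=0)
throttle_to(2312): rpm ← 2312
set_airspeed(19.23): V ← 19.23 m/s
final state: V = 19.23 m/s, rpm = 2312 → n = rpm/60 = 38.533333 rev/s
target J* = 0.454; solve J* = V/(n·D) for n: n = V/(J*·D) = 19.23/(0.454 × 3.696) = 11.460181 rev/s
rpm = 60·n = 687.610847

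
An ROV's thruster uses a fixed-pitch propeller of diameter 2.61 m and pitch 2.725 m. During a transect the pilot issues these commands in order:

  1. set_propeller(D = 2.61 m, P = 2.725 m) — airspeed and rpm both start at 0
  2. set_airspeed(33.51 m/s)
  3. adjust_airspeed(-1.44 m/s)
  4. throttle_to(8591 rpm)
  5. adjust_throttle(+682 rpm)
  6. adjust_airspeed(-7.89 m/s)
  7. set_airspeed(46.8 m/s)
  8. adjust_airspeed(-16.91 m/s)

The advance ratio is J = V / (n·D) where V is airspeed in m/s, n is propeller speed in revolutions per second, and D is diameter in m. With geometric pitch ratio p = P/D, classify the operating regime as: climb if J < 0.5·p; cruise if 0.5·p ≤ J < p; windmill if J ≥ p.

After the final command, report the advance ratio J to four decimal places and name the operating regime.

set_propeller: D = 2.61 m, P = 2.725 m (p = P/D = 1.044061); state ← (V=0, rpm=0)
set_airspeed(33.51): V ← 33.51 m/s
adjust_airspeed(-1.44): V ← 33.51 -1.44 = 32.07 m/s
throttle_to(8591): rpm ← 8591
adjust_throttle(+682): rpm ← 8591 +682 = 9273
adjust_airspeed(-7.89): V ← 32.07 -7.89 = 24.18 m/s
set_airspeed(46.8): V ← 46.8 m/s
adjust_airspeed(-16.91): V ← 46.8 -16.91 = 29.89 m/s
final state: V = 29.89 m/s, rpm = 9273 → n = rpm/60 = 154.550000 rev/s
J = V / (n·D) = 29.89 / (154.550000 × 2.61) = 0.074100
regime bands: climb J<0.5220 | cruise [0.5220, 1.0441) | windmill J≥1.0441
J = 0.0741 → climb

J = 0.0741, regime = climb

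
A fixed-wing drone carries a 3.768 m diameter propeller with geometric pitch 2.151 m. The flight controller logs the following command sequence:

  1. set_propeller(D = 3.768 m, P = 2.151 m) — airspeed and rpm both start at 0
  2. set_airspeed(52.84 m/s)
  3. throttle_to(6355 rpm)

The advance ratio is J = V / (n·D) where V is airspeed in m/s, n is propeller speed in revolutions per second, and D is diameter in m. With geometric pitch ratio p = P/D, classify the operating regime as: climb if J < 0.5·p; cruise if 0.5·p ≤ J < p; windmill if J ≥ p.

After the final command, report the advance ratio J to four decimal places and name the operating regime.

set_propeller: D = 3.768 m, P = 2.151 m (p = P/D = 0.570860); state ← (V=0, rpm=0)
set_airspeed(52.84): V ← 52.84 m/s
throttle_to(6355): rpm ← 6355
final state: V = 52.84 m/s, rpm = 6355 → n = rpm/60 = 105.916667 rev/s
J = V / (n·D) = 52.84 / (105.916667 × 3.768) = 0.132400
regime bands: climb J<0.2854 | cruise [0.2854, 0.5709) | windmill J≥0.5709
J = 0.1324 → climb

J = 0.1324, regime = climb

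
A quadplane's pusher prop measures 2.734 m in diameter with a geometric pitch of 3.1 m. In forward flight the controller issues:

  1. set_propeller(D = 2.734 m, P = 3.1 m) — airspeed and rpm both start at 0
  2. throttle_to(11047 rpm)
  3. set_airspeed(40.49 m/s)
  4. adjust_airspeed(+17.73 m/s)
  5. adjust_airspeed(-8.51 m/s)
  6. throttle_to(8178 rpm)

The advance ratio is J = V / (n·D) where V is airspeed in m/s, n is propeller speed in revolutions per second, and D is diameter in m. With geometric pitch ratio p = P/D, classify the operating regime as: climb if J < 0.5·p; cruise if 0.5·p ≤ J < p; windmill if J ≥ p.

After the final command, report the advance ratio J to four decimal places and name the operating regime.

set_propeller: D = 2.734 m, P = 3.1 m (p = P/D = 1.133870); state ← (V=0, rpm=0)
throttle_to(11047): rpm ← 11047
set_airspeed(40.49): V ← 40.49 m/s
adjust_airspeed(+17.73): V ← 40.49 +17.73 = 58.22 m/s
adjust_airspeed(-8.51): V ← 58.22 -8.51 = 49.71 m/s
throttle_to(8178): rpm ← 8178
final state: V = 49.71 m/s, rpm = 8178 → n = rpm/60 = 136.300000 rev/s
J = V / (n·D) = 49.71 / (136.300000 × 2.734) = 0.133398
regime bands: climb J<0.5669 | cruise [0.5669, 1.1339) | windmill J≥1.1339
J = 0.1334 → climb

J = 0.1334, regime = climb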